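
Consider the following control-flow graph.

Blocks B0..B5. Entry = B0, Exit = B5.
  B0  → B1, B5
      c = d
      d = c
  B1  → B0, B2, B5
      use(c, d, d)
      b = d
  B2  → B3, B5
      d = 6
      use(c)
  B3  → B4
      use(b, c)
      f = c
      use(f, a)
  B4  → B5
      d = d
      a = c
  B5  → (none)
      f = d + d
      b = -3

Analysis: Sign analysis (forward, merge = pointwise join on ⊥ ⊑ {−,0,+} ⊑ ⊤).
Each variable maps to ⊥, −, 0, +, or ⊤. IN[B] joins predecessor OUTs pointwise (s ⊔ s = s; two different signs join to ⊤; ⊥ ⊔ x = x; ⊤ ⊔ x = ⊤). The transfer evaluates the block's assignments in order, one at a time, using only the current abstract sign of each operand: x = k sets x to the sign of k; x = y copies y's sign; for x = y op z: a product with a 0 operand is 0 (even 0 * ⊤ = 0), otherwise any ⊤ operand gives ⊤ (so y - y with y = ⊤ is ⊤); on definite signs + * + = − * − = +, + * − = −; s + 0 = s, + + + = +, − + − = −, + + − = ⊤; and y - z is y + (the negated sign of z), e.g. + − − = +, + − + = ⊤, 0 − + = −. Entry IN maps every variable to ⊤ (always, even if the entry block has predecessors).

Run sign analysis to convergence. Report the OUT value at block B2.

Per-block solution:
  B0:  IN=(all ⊤)  OUT=(all ⊤)
  B1:  IN=(all ⊤)  OUT=(all ⊤)
  B2:  IN=(all ⊤)  OUT={d:+; rest ⊤}
  B3:  IN={d:+; rest ⊤}  OUT={d:+; rest ⊤}
  B4:  IN={d:+; rest ⊤}  OUT={d:+; rest ⊤}
  B5:  IN=(all ⊤)  OUT={b:-; rest ⊤}

Merge at B2: IN[B2] = OUT[B1] = {a: ⊤, b: ⊤, c: ⊤, d: ⊤, e: ⊤, f: ⊤}
Applying B2's transfer function to that IN value gives OUT[B2] (row B2 above).

Answer: {a: ⊤, b: ⊤, c: ⊤, d: +, e: ⊤, f: ⊤}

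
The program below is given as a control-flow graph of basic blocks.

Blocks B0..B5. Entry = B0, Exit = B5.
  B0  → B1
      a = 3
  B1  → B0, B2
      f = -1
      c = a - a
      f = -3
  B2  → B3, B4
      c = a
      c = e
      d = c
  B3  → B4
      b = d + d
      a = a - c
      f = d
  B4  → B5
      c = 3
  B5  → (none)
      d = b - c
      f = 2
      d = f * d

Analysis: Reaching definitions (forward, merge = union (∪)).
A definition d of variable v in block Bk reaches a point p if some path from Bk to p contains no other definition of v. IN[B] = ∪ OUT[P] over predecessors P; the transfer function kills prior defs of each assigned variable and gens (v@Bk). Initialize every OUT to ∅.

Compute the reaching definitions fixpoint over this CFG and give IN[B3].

Answer: {a@B0, c@B2, d@B2, f@B1}

Derivation:
Fixpoint table:
  B0:  IN={a@B0, c@B1, f@B1}  OUT={a@B0, c@B1, f@B1}
  B1:  IN={a@B0, c@B1, f@B1}  OUT={a@B0, c@B1, f@B1}
  B2:  IN={a@B0, c@B1, f@B1}  OUT={a@B0, c@B2, d@B2, f@B1}
  B3:  IN={a@B0, c@B2, d@B2, f@B1}  OUT={a@B3, b@B3, c@B2, d@B2, f@B3}
  B4:  IN={a@B0, a@B3, b@B3, c@B2, d@B2, f@B1, f@B3}  OUT={a@B0, a@B3, b@B3, c@B4, d@B2, f@B1, f@B3}
  B5:  IN={a@B0, a@B3, b@B3, c@B4, d@B2, f@B1, f@B3}  OUT={a@B0, a@B3, b@B3, c@B4, d@B5, f@B5}

Merge at B3: IN[B3] = OUT[B2] = {a@B0, c@B2, d@B2, f@B1}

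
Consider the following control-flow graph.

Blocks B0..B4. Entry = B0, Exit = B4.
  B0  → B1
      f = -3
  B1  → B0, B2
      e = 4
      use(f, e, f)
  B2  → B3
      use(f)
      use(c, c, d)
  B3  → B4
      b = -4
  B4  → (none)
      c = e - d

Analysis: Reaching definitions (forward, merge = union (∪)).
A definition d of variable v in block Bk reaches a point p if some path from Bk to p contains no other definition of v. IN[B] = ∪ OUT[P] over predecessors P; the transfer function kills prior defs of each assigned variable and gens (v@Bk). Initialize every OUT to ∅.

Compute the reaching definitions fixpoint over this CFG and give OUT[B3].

Fixpoint table:
  B0:  IN={e@B1, f@B0}  OUT={e@B1, f@B0}
  B1:  IN={e@B1, f@B0}  OUT={e@B1, f@B0}
  B2:  IN={e@B1, f@B0}  OUT={e@B1, f@B0}
  B3:  IN={e@B1, f@B0}  OUT={b@B3, e@B1, f@B0}
  B4:  IN={b@B3, e@B1, f@B0}  OUT={b@B3, c@B4, e@B1, f@B0}

Merge at B3: IN[B3] = OUT[B2] = {e@B1, f@B0}
Applying B3's transfer function to that IN value gives OUT[B3] (row B3 above).

Answer: {b@B3, e@B1, f@B0}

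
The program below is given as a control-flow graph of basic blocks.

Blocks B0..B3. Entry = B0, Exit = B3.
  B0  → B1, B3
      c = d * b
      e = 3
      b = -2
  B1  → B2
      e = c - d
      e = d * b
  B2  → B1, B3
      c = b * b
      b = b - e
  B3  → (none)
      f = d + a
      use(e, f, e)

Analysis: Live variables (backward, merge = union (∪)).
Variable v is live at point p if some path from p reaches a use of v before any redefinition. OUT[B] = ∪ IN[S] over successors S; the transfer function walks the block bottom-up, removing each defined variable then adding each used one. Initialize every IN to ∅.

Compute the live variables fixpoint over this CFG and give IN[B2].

Answer: {a, b, d, e}

Trace:
Fixpoint table:
  B0: | IN={a, b, d} | OUT={a, b, c, d, e}
  B1: | IN={a, b, c, d} | OUT={a, b, d, e}
  B2: | IN={a, b, d, e} | OUT={a, b, c, d, e}
  B3: | IN={a, d, e} | OUT={}

Merge at B2: OUT[B2] = IN[B1] ⊔ IN[B3] = {a, b, c, d, e}
Applying B2's transfer function to that OUT value gives IN[B2] (row B2 above).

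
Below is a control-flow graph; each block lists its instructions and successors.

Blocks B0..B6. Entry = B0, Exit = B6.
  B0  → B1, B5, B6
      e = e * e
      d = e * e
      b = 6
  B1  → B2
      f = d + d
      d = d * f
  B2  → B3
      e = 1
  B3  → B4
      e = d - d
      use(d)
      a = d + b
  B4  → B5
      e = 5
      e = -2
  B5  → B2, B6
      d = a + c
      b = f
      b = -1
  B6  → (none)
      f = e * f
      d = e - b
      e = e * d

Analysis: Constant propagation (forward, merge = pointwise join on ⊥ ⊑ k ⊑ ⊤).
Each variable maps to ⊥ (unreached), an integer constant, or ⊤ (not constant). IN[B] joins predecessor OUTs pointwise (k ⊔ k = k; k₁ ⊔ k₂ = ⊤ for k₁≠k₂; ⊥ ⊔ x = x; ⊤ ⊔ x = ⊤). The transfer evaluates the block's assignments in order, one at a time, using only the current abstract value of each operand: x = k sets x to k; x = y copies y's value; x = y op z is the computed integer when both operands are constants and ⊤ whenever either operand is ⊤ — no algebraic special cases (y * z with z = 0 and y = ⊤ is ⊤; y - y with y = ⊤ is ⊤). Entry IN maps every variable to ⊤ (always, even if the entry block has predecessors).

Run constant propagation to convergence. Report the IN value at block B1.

Answer: {a: ⊤, b: 6, c: ⊤, d: ⊤, e: ⊤, f: ⊤}

Trace:
Converged values:
  B0:  IN=(all ⊤)  OUT={b:6; rest ⊤}
  B1:  IN={b:6; rest ⊤}  OUT={b:6; rest ⊤}
  B2:  IN=(all ⊤)  OUT={e:1; rest ⊤}
  B3:  IN={e:1; rest ⊤}  OUT=(all ⊤)
  B4:  IN=(all ⊤)  OUT={e:-2; rest ⊤}
  B5:  IN=(all ⊤)  OUT={b:-1; rest ⊤}
  B6:  IN=(all ⊤)  OUT=(all ⊤)

Merge at B1: IN[B1] = OUT[B0] = {a: ⊤, b: 6, c: ⊤, d: ⊤, e: ⊤, f: ⊤}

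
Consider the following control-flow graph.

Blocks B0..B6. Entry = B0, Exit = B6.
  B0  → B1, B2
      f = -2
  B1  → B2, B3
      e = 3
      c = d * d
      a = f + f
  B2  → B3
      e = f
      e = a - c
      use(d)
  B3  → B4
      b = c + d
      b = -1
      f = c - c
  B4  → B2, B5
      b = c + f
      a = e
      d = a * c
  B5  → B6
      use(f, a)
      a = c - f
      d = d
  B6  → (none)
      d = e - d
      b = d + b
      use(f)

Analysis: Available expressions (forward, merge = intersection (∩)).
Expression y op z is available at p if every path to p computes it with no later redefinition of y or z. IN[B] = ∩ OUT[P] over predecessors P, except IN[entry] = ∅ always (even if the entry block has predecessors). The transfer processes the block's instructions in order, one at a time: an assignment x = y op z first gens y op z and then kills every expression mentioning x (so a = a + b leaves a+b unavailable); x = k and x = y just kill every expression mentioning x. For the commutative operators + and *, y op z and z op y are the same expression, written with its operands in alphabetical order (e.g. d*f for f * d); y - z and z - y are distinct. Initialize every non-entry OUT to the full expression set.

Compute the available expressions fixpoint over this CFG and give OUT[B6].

Answer: {c+f, c-c, c-f}

Working:
Per-block solution:
  B0:  IN={}  OUT={}
  B1:  IN={}  OUT={d*d, f+f}
  B2:  IN={}  OUT={a-c}
  B3:  IN={}  OUT={c+d, c-c}
  B4:  IN={c+d, c-c}  OUT={a*c, c+f, c-c}
  B5:  IN={a*c, c+f, c-c}  OUT={c+f, c-c, c-f}
  B6:  IN={c+f, c-c, c-f}  OUT={c+f, c-c, c-f}

Merge at B6: IN[B6] = OUT[B5] = {c+f, c-c, c-f}
Applying B6's transfer function to that IN value gives OUT[B6] (row B6 above).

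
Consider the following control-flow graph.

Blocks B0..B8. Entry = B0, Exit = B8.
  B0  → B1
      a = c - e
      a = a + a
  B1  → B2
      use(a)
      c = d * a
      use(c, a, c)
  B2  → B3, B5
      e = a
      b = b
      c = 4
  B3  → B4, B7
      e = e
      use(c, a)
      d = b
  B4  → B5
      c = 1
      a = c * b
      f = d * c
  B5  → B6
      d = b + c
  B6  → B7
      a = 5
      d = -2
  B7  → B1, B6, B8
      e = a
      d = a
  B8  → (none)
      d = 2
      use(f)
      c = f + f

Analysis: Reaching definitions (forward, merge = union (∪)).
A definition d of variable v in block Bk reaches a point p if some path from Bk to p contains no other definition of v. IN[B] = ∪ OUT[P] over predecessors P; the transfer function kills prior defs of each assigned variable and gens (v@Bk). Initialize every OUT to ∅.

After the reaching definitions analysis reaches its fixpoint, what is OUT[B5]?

Fixpoint table:
  B0: | IN={} | OUT={a@B0}
  B1: | IN={a@B0, a@B6, b@B2, c@B2, c@B4, d@B7, e@B7, f@B4} | OUT={a@B0, a@B6, b@B2, c@B1, d@B7, e@B7, f@B4}
  B2: | IN={a@B0, a@B6, b@B2, c@B1, d@B7, e@B7, f@B4} | OUT={a@B0, a@B6, b@B2, c@B2, d@B7, e@B2, f@B4}
  B3: | IN={a@B0, a@B6, b@B2, c@B2, d@B7, e@B2, f@B4} | OUT={a@B0, a@B6, b@B2, c@B2, d@B3, e@B3, f@B4}
  B4: | IN={a@B0, a@B6, b@B2, c@B2, d@B3, e@B3, f@B4} | OUT={a@B4, b@B2, c@B4, d@B3, e@B3, f@B4}
  B5: | IN={a@B0, a@B4, a@B6, b@B2, c@B2, c@B4, d@B3, d@B7, e@B2, e@B3, f@B4} | OUT={a@B0, a@B4, a@B6, b@B2, c@B2, c@B4, d@B5, e@B2, e@B3, f@B4}
  B6: | IN={a@B0, a@B4, a@B6, b@B2, c@B2, c@B4, d@B5, d@B7, e@B2, e@B3, e@B7, f@B4} | OUT={a@B6, b@B2, c@B2, c@B4, d@B6, e@B2, e@B3, e@B7, f@B4}
  B7: | IN={a@B0, a@B6, b@B2, c@B2, c@B4, d@B3, d@B6, e@B2, e@B3, e@B7, f@B4} | OUT={a@B0, a@B6, b@B2, c@B2, c@B4, d@B7, e@B7, f@B4}
  B8: | IN={a@B0, a@B6, b@B2, c@B2, c@B4, d@B7, e@B7, f@B4} | OUT={a@B0, a@B6, b@B2, c@B8, d@B8, e@B7, f@B4}

Merge at B5: IN[B5] = OUT[B2] ⊔ OUT[B4] = {a@B0, a@B4, a@B6, b@B2, c@B2, c@B4, d@B3, d@B7, e@B2, e@B3, f@B4}
Applying B5's transfer function to that IN value gives OUT[B5] (row B5 above).

Answer: {a@B0, a@B4, a@B6, b@B2, c@B2, c@B4, d@B5, e@B2, e@B3, f@B4}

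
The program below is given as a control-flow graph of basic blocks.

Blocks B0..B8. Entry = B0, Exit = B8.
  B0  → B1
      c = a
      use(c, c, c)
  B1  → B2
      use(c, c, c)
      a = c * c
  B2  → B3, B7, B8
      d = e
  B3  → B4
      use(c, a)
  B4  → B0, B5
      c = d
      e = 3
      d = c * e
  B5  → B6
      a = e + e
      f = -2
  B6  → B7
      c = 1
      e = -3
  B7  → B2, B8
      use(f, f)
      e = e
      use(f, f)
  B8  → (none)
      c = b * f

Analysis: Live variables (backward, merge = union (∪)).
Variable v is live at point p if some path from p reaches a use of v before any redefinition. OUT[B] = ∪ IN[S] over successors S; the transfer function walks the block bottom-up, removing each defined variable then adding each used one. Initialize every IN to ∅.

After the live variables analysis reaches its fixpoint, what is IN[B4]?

Converged values:
  B0: | IN={a, b, e, f} | OUT={b, c, e, f}
  B1: | IN={b, c, e, f} | OUT={a, b, c, e, f}
  B2: | IN={a, b, c, e, f} | OUT={a, b, c, d, e, f}
  B3: | IN={a, b, c, d, f} | OUT={a, b, d, f}
  B4: | IN={a, b, d, f} | OUT={a, b, e, f}
  B5: | IN={b, e} | OUT={a, b, f}
  B6: | IN={a, b, f} | OUT={a, b, c, e, f}
  B7: | IN={a, b, c, e, f} | OUT={a, b, c, e, f}
  B8: | IN={b, f} | OUT={}

Merge at B4: OUT[B4] = IN[B0] ⊔ IN[B5] = {a, b, e, f}
Applying B4's transfer function to that OUT value gives IN[B4] (row B4 above).

Answer: {a, b, d, f}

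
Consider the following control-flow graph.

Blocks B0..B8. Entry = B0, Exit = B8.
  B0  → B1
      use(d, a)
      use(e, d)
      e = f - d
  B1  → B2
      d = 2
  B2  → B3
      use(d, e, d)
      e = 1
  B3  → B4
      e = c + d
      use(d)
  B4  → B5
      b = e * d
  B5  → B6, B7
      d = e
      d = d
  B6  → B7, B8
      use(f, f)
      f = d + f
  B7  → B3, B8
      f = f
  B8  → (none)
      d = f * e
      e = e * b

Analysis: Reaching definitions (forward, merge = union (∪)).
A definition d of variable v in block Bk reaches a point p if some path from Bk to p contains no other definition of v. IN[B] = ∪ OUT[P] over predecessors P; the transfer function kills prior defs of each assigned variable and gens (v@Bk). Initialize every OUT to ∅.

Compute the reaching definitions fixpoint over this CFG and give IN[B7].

Fixpoint table:
  B0:   IN={}   OUT={e@B0}
  B1:   IN={e@B0}   OUT={d@B1, e@B0}
  B2:   IN={d@B1, e@B0}   OUT={d@B1, e@B2}
  B3:   IN={b@B4, d@B1, d@B5, e@B2, e@B3, f@B7}   OUT={b@B4, d@B1, d@B5, e@B3, f@B7}
  B4:   IN={b@B4, d@B1, d@B5, e@B3, f@B7}   OUT={b@B4, d@B1, d@B5, e@B3, f@B7}
  B5:   IN={b@B4, d@B1, d@B5, e@B3, f@B7}   OUT={b@B4, d@B5, e@B3, f@B7}
  B6:   IN={b@B4, d@B5, e@B3, f@B7}   OUT={b@B4, d@B5, e@B3, f@B6}
  B7:   IN={b@B4, d@B5, e@B3, f@B6, f@B7}   OUT={b@B4, d@B5, e@B3, f@B7}
  B8:   IN={b@B4, d@B5, e@B3, f@B6, f@B7}   OUT={b@B4, d@B8, e@B8, f@B6, f@B7}

Merge at B7: IN[B7] = OUT[B5] ⊔ OUT[B6] = {b@B4, d@B5, e@B3, f@B6, f@B7}

Answer: {b@B4, d@B5, e@B3, f@B6, f@B7}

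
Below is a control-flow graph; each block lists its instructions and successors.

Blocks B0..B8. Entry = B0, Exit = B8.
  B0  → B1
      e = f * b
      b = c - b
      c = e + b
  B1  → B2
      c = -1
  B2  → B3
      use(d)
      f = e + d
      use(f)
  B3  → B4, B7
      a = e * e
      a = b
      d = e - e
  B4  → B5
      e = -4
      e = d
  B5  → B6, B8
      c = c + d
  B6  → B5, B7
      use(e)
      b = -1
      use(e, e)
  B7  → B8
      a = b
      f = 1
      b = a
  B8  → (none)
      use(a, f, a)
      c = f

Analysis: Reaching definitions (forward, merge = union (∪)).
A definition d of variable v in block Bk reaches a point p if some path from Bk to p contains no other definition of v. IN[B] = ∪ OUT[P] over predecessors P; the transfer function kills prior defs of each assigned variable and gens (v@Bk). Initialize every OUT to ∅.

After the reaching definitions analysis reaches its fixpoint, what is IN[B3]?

Answer: {b@B0, c@B1, e@B0, f@B2}

Derivation:
Per-block solution:
  B0: | IN={} | OUT={b@B0, c@B0, e@B0}
  B1: | IN={b@B0, c@B0, e@B0} | OUT={b@B0, c@B1, e@B0}
  B2: | IN={b@B0, c@B1, e@B0} | OUT={b@B0, c@B1, e@B0, f@B2}
  B3: | IN={b@B0, c@B1, e@B0, f@B2} | OUT={a@B3, b@B0, c@B1, d@B3, e@B0, f@B2}
  B4: | IN={a@B3, b@B0, c@B1, d@B3, e@B0, f@B2} | OUT={a@B3, b@B0, c@B1, d@B3, e@B4, f@B2}
  B5: | IN={a@B3, b@B0, b@B6, c@B1, c@B5, d@B3, e@B4, f@B2} | OUT={a@B3, b@B0, b@B6, c@B5, d@B3, e@B4, f@B2}
  B6: | IN={a@B3, b@B0, b@B6, c@B5, d@B3, e@B4, f@B2} | OUT={a@B3, b@B6, c@B5, d@B3, e@B4, f@B2}
  B7: | IN={a@B3, b@B0, b@B6, c@B1, c@B5, d@B3, e@B0, e@B4, f@B2} | OUT={a@B7, b@B7, c@B1, c@B5, d@B3, e@B0, e@B4, f@B7}
  B8: | IN={a@B3, a@B7, b@B0, b@B6, b@B7, c@B1, c@B5, d@B3, e@B0, e@B4, f@B2, f@B7} | OUT={a@B3, a@B7, b@B0, b@B6, b@B7, c@B8, d@B3, e@B0, e@B4, f@B2, f@B7}

Merge at B3: IN[B3] = OUT[B2] = {b@B0, c@B1, e@B0, f@B2}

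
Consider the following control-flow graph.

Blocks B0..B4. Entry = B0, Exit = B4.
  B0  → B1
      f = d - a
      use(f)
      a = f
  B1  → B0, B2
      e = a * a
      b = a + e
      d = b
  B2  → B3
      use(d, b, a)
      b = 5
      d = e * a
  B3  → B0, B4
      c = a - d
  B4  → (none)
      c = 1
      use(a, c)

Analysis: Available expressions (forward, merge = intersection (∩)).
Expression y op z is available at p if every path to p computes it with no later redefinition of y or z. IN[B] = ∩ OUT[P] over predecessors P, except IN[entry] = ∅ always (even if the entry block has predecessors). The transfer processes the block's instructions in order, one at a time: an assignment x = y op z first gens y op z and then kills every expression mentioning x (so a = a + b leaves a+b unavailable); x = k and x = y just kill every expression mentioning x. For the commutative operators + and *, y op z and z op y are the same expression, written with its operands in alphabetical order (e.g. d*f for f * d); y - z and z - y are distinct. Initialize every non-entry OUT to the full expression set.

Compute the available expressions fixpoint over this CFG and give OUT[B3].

Fixpoint table:
  B0:   IN={}   OUT={}
  B1:   IN={}   OUT={a*a, a+e}
  B2:   IN={a*a, a+e}   OUT={a*a, a*e, a+e}
  B3:   IN={a*a, a*e, a+e}   OUT={a*a, a*e, a+e, a-d}
  B4:   IN={a*a, a*e, a+e, a-d}   OUT={a*a, a*e, a+e, a-d}

Merge at B3: IN[B3] = OUT[B2] = {a*a, a*e, a+e}
Applying B3's transfer function to that IN value gives OUT[B3] (row B3 above).

Answer: {a*a, a*e, a+e, a-d}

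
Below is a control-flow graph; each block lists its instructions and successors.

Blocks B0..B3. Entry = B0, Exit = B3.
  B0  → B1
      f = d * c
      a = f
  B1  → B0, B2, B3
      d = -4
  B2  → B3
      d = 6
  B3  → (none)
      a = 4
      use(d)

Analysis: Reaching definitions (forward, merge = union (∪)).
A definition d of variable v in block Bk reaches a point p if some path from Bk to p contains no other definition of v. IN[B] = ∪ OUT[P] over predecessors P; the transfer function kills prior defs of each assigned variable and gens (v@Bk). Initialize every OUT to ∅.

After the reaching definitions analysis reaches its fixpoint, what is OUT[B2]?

Answer: {a@B0, d@B2, f@B0}

Working:
Per-block solution:
  B0: | IN={a@B0, d@B1, f@B0} | OUT={a@B0, d@B1, f@B0}
  B1: | IN={a@B0, d@B1, f@B0} | OUT={a@B0, d@B1, f@B0}
  B2: | IN={a@B0, d@B1, f@B0} | OUT={a@B0, d@B2, f@B0}
  B3: | IN={a@B0, d@B1, d@B2, f@B0} | OUT={a@B3, d@B1, d@B2, f@B0}

Merge at B2: IN[B2] = OUT[B1] = {a@B0, d@B1, f@B0}
Applying B2's transfer function to that IN value gives OUT[B2] (row B2 above).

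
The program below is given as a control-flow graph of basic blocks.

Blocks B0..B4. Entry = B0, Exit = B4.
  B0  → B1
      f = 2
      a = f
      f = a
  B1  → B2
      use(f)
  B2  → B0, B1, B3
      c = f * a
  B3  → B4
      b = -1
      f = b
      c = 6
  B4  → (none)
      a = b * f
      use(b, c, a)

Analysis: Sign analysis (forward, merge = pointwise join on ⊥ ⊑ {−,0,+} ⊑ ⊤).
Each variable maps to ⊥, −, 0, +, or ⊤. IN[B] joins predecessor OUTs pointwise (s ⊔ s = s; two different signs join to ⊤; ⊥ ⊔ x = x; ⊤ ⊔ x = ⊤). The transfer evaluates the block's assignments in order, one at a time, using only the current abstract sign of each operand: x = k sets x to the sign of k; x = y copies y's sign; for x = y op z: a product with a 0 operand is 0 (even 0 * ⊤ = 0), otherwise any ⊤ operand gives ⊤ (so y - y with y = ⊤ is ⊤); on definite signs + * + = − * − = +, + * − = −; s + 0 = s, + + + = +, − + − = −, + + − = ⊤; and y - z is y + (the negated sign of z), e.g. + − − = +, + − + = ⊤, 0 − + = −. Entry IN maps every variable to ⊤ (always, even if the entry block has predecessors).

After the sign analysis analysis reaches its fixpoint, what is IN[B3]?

Per-block solution:
  B0: | IN=(all ⊤) | OUT={a:+, f:+; rest ⊤}
  B1: | IN={a:+, f:+; rest ⊤} | OUT={a:+, f:+; rest ⊤}
  B2: | IN={a:+, f:+; rest ⊤} | OUT={a:+, c:+, f:+; rest ⊤}
  B3: | IN={a:+, c:+, f:+; rest ⊤} | OUT={a:+, b:-, c:+, f:-; rest ⊤}
  B4: | IN={a:+, b:-, c:+, f:-; rest ⊤} | OUT={a:+, b:-, c:+, f:-; rest ⊤}

Merge at B3: IN[B3] = OUT[B2] = {a: +, b: ⊤, c: +, d: ⊤, e: ⊤, f: +}

Answer: {a: +, b: ⊤, c: +, d: ⊤, e: ⊤, f: +}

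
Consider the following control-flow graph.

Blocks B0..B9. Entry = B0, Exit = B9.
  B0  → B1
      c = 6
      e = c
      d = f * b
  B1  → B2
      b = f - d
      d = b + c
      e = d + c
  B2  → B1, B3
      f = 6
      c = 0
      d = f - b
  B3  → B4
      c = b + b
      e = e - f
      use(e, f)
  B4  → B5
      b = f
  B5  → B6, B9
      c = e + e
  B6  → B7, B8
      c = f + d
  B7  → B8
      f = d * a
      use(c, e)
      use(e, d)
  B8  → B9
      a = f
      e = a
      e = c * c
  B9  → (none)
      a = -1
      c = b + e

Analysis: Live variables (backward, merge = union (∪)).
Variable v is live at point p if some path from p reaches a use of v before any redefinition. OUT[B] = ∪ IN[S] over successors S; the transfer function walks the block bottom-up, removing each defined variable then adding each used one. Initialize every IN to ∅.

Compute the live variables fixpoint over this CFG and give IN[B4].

Answer: {a, d, e, f}

Trace:
Per-block solution:
  B0:  IN={a, b, f}  OUT={a, c, d, f}
  B1:  IN={a, c, d, f}  OUT={a, b, e}
  B2:  IN={a, b, e}  OUT={a, b, c, d, e, f}
  B3:  IN={a, b, d, e, f}  OUT={a, d, e, f}
  B4:  IN={a, d, e, f}  OUT={a, b, d, e, f}
  B5:  IN={a, b, d, e, f}  OUT={a, b, d, e, f}
  B6:  IN={a, b, d, e, f}  OUT={a, b, c, d, e, f}
  B7:  IN={a, b, c, d, e}  OUT={b, c, f}
  B8:  IN={b, c, f}  OUT={b, e}
  B9:  IN={b, e}  OUT={}

Merge at B4: OUT[B4] = IN[B5] = {a, b, d, e, f}
Applying B4's transfer function to that OUT value gives IN[B4] (row B4 above).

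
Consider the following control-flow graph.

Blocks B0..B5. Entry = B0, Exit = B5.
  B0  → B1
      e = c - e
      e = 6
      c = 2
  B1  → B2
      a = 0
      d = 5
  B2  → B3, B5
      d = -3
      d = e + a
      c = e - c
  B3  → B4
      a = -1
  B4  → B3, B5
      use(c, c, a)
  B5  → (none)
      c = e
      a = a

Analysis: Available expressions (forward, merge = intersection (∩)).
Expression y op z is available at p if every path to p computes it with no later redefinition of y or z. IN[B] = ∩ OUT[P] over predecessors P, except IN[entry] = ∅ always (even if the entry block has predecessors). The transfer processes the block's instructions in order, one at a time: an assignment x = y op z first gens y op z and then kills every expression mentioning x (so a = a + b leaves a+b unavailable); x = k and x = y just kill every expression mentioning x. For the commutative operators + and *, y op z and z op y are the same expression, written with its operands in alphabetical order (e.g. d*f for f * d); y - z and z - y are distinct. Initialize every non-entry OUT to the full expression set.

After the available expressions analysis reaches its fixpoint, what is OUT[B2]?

Answer: {a+e}

Working:
Per-block solution:
  B0:   IN={}   OUT={}
  B1:   IN={}   OUT={}
  B2:   IN={}   OUT={a+e}
  B3:   IN={}   OUT={}
  B4:   IN={}   OUT={}
  B5:   IN={}   OUT={}

Merge at B2: IN[B2] = OUT[B1] = {}
Applying B2's transfer function to that IN value gives OUT[B2] (row B2 above).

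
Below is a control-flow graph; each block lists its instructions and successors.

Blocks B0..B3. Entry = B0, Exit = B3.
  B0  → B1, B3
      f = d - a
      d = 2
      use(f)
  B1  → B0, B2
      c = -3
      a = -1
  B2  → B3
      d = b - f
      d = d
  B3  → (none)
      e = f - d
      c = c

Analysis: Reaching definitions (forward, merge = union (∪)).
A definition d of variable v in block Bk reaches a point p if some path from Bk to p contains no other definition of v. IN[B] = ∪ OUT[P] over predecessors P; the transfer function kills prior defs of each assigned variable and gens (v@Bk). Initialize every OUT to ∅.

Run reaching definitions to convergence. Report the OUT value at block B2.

Converged values:
  B0:  IN={a@B1, c@B1, d@B0, f@B0}  OUT={a@B1, c@B1, d@B0, f@B0}
  B1:  IN={a@B1, c@B1, d@B0, f@B0}  OUT={a@B1, c@B1, d@B0, f@B0}
  B2:  IN={a@B1, c@B1, d@B0, f@B0}  OUT={a@B1, c@B1, d@B2, f@B0}
  B3:  IN={a@B1, c@B1, d@B0, d@B2, f@B0}  OUT={a@B1, c@B3, d@B0, d@B2, e@B3, f@B0}

Merge at B2: IN[B2] = OUT[B1] = {a@B1, c@B1, d@B0, f@B0}
Applying B2's transfer function to that IN value gives OUT[B2] (row B2 above).

Answer: {a@B1, c@B1, d@B2, f@B0}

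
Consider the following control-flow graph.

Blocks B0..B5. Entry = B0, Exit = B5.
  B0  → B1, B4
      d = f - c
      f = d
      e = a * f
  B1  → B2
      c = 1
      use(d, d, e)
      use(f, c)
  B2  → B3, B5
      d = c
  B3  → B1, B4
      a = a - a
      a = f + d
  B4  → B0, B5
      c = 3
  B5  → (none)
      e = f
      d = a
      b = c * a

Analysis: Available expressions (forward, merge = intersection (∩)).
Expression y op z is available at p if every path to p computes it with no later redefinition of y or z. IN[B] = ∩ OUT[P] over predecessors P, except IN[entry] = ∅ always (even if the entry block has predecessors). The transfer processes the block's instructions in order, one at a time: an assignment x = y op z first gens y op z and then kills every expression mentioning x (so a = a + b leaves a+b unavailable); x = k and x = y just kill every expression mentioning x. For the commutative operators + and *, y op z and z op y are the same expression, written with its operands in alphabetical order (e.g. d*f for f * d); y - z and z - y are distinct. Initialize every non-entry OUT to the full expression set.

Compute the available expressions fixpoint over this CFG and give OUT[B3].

Per-block solution:
  B0: | IN={} | OUT={a*f}
  B1: | IN={} | OUT={}
  B2: | IN={} | OUT={}
  B3: | IN={} | OUT={d+f}
  B4: | IN={} | OUT={}
  B5: | IN={} | OUT={a*c}

Merge at B3: IN[B3] = OUT[B2] = {}
Applying B3's transfer function to that IN value gives OUT[B3] (row B3 above).

Answer: {d+f}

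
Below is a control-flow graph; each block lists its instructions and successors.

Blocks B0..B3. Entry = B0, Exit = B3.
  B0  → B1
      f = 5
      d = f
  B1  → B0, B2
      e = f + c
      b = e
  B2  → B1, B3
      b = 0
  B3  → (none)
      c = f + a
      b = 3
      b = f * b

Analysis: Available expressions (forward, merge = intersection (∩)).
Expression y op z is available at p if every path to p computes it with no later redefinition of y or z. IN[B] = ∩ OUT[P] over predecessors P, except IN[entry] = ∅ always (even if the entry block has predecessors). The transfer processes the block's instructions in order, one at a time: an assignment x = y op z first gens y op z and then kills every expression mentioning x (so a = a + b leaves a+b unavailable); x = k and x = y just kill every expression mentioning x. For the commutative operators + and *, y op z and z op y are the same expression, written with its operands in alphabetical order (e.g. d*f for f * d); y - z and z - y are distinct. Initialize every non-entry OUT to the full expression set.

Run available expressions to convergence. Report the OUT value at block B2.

Converged values:
  B0:   IN={}   OUT={}
  B1:   IN={}   OUT={c+f}
  B2:   IN={c+f}   OUT={c+f}
  B3:   IN={c+f}   OUT={a+f}

Merge at B2: IN[B2] = OUT[B1] = {c+f}
Applying B2's transfer function to that IN value gives OUT[B2] (row B2 above).

Answer: {c+f}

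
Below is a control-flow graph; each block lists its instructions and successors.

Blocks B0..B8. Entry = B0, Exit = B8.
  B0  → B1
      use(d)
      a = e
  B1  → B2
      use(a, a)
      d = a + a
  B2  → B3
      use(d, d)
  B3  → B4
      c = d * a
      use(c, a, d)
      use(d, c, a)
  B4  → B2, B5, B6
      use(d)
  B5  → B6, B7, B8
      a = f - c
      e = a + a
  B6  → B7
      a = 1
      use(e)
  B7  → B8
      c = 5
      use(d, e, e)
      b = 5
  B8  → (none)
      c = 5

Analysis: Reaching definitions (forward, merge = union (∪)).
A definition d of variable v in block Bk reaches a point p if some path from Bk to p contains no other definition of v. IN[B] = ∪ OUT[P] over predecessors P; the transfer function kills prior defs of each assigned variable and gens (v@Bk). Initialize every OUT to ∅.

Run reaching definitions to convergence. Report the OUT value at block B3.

Answer: {a@B0, c@B3, d@B1}

Working:
Per-block solution:
  B0:  IN={}  OUT={a@B0}
  B1:  IN={a@B0}  OUT={a@B0, d@B1}
  B2:  IN={a@B0, c@B3, d@B1}  OUT={a@B0, c@B3, d@B1}
  B3:  IN={a@B0, c@B3, d@B1}  OUT={a@B0, c@B3, d@B1}
  B4:  IN={a@B0, c@B3, d@B1}  OUT={a@B0, c@B3, d@B1}
  B5:  IN={a@B0, c@B3, d@B1}  OUT={a@B5, c@B3, d@B1, e@B5}
  B6:  IN={a@B0, a@B5, c@B3, d@B1, e@B5}  OUT={a@B6, c@B3, d@B1, e@B5}
  B7:  IN={a@B5, a@B6, c@B3, d@B1, e@B5}  OUT={a@B5, a@B6, b@B7, c@B7, d@B1, e@B5}
  B8:  IN={a@B5, a@B6, b@B7, c@B3, c@B7, d@B1, e@B5}  OUT={a@B5, a@B6, b@B7, c@B8, d@B1, e@B5}

Merge at B3: IN[B3] = OUT[B2] = {a@B0, c@B3, d@B1}
Applying B3's transfer function to that IN value gives OUT[B3] (row B3 above).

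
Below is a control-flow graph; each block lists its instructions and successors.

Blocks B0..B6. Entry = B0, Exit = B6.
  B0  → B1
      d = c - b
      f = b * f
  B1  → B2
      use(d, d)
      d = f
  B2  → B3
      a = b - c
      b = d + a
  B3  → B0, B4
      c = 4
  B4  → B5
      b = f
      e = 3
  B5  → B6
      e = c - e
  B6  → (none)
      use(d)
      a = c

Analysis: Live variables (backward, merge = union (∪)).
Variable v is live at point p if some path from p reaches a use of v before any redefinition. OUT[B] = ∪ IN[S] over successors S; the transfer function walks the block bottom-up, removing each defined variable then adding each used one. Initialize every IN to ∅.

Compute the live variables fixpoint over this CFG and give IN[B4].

Answer: {c, d, f}

Trace:
Converged values:
  B0: | IN={b, c, f} | OUT={b, c, d, f}
  B1: | IN={b, c, d, f} | OUT={b, c, d, f}
  B2: | IN={b, c, d, f} | OUT={b, d, f}
  B3: | IN={b, d, f} | OUT={b, c, d, f}
  B4: | IN={c, d, f} | OUT={c, d, e}
  B5: | IN={c, d, e} | OUT={c, d}
  B6: | IN={c, d} | OUT={}

Merge at B4: OUT[B4] = IN[B5] = {c, d, e}
Applying B4's transfer function to that OUT value gives IN[B4] (row B4 above).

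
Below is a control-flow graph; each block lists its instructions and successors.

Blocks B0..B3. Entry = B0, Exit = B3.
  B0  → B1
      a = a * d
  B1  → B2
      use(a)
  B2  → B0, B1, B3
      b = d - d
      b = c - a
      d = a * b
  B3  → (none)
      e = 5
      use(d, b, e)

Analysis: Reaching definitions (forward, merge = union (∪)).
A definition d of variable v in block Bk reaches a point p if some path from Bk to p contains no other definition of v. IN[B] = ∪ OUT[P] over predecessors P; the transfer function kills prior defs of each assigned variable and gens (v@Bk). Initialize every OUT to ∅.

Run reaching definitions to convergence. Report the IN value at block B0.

Answer: {a@B0, b@B2, d@B2}

Derivation:
Per-block solution:
  B0: | IN={a@B0, b@B2, d@B2} | OUT={a@B0, b@B2, d@B2}
  B1: | IN={a@B0, b@B2, d@B2} | OUT={a@B0, b@B2, d@B2}
  B2: | IN={a@B0, b@B2, d@B2} | OUT={a@B0, b@B2, d@B2}
  B3: | IN={a@B0, b@B2, d@B2} | OUT={a@B0, b@B2, d@B2, e@B3}

Merge at B0 (entry node, so the boundary value {} is joined with the incoming edge(s)): IN[B0] = {} ⊔ OUT[B2] = {a@B0, b@B2, d@B2}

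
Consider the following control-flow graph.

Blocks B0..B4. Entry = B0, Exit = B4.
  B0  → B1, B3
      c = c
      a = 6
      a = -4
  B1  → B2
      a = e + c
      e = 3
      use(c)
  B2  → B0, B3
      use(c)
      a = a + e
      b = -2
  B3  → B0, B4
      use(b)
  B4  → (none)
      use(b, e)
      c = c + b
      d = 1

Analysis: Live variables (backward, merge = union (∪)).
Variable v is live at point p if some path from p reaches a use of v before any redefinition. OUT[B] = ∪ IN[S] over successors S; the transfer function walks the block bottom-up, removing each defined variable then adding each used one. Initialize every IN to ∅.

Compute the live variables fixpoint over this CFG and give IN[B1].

Answer: {c, e}

Working:
Converged values:
  B0:  IN={b, c, e}  OUT={b, c, e}
  B1:  IN={c, e}  OUT={a, c, e}
  B2:  IN={a, c, e}  OUT={b, c, e}
  B3:  IN={b, c, e}  OUT={b, c, e}
  B4:  IN={b, c, e}  OUT={}

Merge at B1: OUT[B1] = IN[B2] = {a, c, e}
Applying B1's transfer function to that OUT value gives IN[B1] (row B1 above).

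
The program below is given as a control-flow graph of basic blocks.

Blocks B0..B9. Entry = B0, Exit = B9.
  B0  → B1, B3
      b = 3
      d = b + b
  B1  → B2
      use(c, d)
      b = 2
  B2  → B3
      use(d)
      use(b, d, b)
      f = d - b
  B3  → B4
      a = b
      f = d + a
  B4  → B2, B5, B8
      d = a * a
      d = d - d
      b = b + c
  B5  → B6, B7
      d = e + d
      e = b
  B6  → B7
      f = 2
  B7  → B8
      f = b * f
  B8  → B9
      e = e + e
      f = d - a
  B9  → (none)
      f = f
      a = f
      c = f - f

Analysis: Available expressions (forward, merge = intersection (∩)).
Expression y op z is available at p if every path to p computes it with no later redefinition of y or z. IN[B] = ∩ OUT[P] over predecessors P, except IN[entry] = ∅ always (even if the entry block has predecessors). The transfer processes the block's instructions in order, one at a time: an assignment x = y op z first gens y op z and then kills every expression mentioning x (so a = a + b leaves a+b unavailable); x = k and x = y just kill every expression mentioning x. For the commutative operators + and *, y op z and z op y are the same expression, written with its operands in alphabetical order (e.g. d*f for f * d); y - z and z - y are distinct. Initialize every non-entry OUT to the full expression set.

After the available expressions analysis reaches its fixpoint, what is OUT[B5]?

Answer: {a*a}

Working:
Fixpoint table:
  B0: | IN={} | OUT={b+b}
  B1: | IN={b+b} | OUT={}
  B2: | IN={} | OUT={d-b}
  B3: | IN={} | OUT={a+d}
  B4: | IN={a+d} | OUT={a*a}
  B5: | IN={a*a} | OUT={a*a}
  B6: | IN={a*a} | OUT={a*a}
  B7: | IN={a*a} | OUT={a*a}
  B8: | IN={a*a} | OUT={a*a, d-a}
  B9: | IN={a*a, d-a} | OUT={f-f}

Merge at B5: IN[B5] = OUT[B4] = {a*a}
Applying B5's transfer function to that IN value gives OUT[B5] (row B5 above).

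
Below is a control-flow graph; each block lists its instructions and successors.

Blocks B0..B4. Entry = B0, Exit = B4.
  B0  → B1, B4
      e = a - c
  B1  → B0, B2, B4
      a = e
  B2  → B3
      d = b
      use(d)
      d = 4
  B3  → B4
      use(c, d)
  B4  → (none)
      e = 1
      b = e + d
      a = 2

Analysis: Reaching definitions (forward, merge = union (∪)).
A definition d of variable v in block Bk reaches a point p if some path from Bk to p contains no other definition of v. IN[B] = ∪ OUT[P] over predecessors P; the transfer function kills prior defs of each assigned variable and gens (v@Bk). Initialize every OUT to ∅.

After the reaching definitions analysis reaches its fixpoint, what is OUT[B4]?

Answer: {a@B4, b@B4, d@B2, e@B4}

Working:
Fixpoint table:
  B0: | IN={a@B1, e@B0} | OUT={a@B1, e@B0}
  B1: | IN={a@B1, e@B0} | OUT={a@B1, e@B0}
  B2: | IN={a@B1, e@B0} | OUT={a@B1, d@B2, e@B0}
  B3: | IN={a@B1, d@B2, e@B0} | OUT={a@B1, d@B2, e@B0}
  B4: | IN={a@B1, d@B2, e@B0} | OUT={a@B4, b@B4, d@B2, e@B4}

Merge at B4: IN[B4] = OUT[B0] ⊔ OUT[B1] ⊔ OUT[B3] = {a@B1, d@B2, e@B0}
Applying B4's transfer function to that IN value gives OUT[B4] (row B4 above).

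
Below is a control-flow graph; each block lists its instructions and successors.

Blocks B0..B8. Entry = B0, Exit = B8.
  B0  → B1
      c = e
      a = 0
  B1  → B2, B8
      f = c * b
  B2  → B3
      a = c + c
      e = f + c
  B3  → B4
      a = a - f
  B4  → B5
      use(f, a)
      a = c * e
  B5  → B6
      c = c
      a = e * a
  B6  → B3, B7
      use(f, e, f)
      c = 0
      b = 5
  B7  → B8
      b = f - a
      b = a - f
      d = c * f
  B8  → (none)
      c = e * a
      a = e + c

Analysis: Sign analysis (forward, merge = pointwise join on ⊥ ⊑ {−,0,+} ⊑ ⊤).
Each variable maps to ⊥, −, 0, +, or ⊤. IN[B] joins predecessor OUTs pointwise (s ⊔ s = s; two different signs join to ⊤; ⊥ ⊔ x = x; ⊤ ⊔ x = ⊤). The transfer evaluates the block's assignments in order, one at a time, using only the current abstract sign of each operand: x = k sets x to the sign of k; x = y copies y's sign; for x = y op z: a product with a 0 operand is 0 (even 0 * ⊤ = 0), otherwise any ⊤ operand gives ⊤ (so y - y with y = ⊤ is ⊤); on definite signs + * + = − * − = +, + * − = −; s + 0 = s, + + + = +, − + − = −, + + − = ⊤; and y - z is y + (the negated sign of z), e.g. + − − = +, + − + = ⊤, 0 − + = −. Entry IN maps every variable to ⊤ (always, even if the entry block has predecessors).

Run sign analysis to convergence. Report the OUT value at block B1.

Converged values:
  B0:  IN=(all ⊤)  OUT={a:0; rest ⊤}
  B1:  IN={a:0; rest ⊤}  OUT={a:0; rest ⊤}
  B2:  IN={a:0; rest ⊤}  OUT=(all ⊤)
  B3:  IN=(all ⊤)  OUT=(all ⊤)
  B4:  IN=(all ⊤)  OUT=(all ⊤)
  B5:  IN=(all ⊤)  OUT=(all ⊤)
  B6:  IN=(all ⊤)  OUT={b:+, c:0; rest ⊤}
  B7:  IN={b:+, c:0; rest ⊤}  OUT={c:0, d:0; rest ⊤}
  B8:  IN=(all ⊤)  OUT=(all ⊤)

Merge at B1: IN[B1] = OUT[B0] = {a: 0, b: ⊤, c: ⊤, d: ⊤, e: ⊤, f: ⊤}
Applying B1's transfer function to that IN value gives OUT[B1] (row B1 above).

Answer: {a: 0, b: ⊤, c: ⊤, d: ⊤, e: ⊤, f: ⊤}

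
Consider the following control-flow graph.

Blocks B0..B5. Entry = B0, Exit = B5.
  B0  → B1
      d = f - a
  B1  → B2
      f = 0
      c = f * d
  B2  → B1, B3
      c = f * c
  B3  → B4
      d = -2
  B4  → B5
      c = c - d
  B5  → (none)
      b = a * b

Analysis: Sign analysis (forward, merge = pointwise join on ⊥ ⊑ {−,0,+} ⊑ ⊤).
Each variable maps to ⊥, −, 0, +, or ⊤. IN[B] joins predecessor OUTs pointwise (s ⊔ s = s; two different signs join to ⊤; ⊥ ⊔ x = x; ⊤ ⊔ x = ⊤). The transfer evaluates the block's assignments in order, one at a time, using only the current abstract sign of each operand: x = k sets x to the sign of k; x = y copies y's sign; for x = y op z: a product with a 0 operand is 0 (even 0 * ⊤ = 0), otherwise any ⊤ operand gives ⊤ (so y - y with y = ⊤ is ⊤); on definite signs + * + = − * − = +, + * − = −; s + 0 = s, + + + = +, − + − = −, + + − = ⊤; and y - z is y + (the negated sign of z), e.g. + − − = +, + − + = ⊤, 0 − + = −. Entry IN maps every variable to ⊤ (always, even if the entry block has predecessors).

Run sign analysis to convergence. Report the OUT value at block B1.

Answer: {a: ⊤, b: ⊤, c: 0, d: ⊤, e: ⊤, f: 0}

Derivation:
Per-block solution:
  B0:  IN=(all ⊤)  OUT=(all ⊤)
  B1:  IN=(all ⊤)  OUT={c:0, f:0; rest ⊤}
  B2:  IN={c:0, f:0; rest ⊤}  OUT={c:0, f:0; rest ⊤}
  B3:  IN={c:0, f:0; rest ⊤}  OUT={c:0, d:-, f:0; rest ⊤}
  B4:  IN={c:0, d:-, f:0; rest ⊤}  OUT={c:+, d:-, f:0; rest ⊤}
  B5:  IN={c:+, d:-, f:0; rest ⊤}  OUT={c:+, d:-, f:0; rest ⊤}

Merge at B1: IN[B1] = OUT[B0] ⊔ OUT[B2] = {a: ⊤, b: ⊤, c: ⊤, d: ⊤, e: ⊤, f: ⊤}
Applying B1's transfer function to that IN value gives OUT[B1] (row B1 above).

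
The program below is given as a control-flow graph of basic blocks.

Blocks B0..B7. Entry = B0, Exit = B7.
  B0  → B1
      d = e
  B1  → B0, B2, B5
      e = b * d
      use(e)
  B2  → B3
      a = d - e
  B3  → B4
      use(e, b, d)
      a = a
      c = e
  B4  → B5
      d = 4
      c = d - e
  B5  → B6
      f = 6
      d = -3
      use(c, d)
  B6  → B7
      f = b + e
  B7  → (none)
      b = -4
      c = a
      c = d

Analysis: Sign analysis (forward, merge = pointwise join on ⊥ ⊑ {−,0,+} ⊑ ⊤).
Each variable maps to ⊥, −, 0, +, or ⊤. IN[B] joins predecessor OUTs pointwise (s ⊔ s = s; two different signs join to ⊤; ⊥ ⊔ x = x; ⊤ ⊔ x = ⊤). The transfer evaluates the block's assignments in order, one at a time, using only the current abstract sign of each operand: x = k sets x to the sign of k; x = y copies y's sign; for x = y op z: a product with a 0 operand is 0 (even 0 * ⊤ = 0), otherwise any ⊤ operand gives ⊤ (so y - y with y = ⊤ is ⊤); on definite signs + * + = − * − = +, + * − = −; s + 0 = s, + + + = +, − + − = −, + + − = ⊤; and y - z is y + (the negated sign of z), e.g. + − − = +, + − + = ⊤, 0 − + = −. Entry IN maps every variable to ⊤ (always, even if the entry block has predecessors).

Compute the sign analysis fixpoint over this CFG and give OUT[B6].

Answer: {a: ⊤, b: ⊤, c: ⊤, d: -, e: ⊤, f: ⊤}

Working:
Fixpoint table:
  B0:  IN=(all ⊤)  OUT=(all ⊤)
  B1:  IN=(all ⊤)  OUT=(all ⊤)
  B2:  IN=(all ⊤)  OUT=(all ⊤)
  B3:  IN=(all ⊤)  OUT=(all ⊤)
  B4:  IN=(all ⊤)  OUT={d:+; rest ⊤}
  B5:  IN=(all ⊤)  OUT={d:-, f:+; rest ⊤}
  B6:  IN={d:-, f:+; rest ⊤}  OUT={d:-; rest ⊤}
  B7:  IN={d:-; rest ⊤}  OUT={b:-, c:-, d:-; rest ⊤}

Merge at B6: IN[B6] = OUT[B5] = {a: ⊤, b: ⊤, c: ⊤, d: -, e: ⊤, f: +}
Applying B6's transfer function to that IN value gives OUT[B6] (row B6 above).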